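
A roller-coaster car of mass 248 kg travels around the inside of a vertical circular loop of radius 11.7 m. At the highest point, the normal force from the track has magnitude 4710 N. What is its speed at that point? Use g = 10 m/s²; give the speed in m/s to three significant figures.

18.4 m/s

At the top, N + mg = mv²/r, so v = √(r(N/m + g)) = √(11.7 × (4710/248 + 10.0)) = √(11.7 × 28.99) = √339.2 = 18.42 m/s.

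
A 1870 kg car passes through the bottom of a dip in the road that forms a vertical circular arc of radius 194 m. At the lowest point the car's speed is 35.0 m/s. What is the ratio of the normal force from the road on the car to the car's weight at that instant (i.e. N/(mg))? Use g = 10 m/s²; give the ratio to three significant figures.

1.63

At the bottom, N − mg = mv²/r, so N = m(v²/r + g) and N/(mg) = v²/(rg) + 1 = (35.0)²/(194 × 10.0) + 1 = 0.6314 + 1 = 1.631.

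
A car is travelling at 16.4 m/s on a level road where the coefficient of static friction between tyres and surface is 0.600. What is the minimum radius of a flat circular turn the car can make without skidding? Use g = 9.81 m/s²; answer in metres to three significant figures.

At the limit, μ_s m g = m v²/r, so r_min = v²/(μ_s g) = (16.4)²/(0.600 × 9.81) = 269.0/5.886 = 45.69 m.

45.7 m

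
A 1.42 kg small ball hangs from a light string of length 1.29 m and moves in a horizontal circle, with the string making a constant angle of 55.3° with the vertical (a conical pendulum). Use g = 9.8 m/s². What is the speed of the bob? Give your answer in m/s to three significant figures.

3.87 m/s

The radius of the circle is r = L sinθ = 1.29 × sin 55.3° = 1.061 m.
Horizontally T sinθ = mv²/r and vertically T cosθ = mg, so tanθ = v²/(rg).
v = √(r g tanθ) = √(1.061 × 9.8 × 1.444) = √15.01 = 3.874 m/s.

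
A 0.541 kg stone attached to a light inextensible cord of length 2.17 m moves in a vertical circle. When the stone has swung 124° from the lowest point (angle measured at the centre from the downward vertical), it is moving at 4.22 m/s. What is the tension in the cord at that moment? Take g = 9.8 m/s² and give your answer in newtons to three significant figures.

Take the radial direction toward the centre of the circle as positive. The component of the weight along the string toward the centre is −mg cos φ (φ measured from the bottom), so Newton's second law along the string gives T − mg cos φ = m v²/r.
cos 124° = -0.5592, so T = m(v²/r + g cos φ) = 0.541 × ((4.22)²/2.17 + 9.8 × -0.5592) = 0.541 × (8.207 + (-5.480)) = 0.541 × 2.727 = 1.475 N.

1.48 N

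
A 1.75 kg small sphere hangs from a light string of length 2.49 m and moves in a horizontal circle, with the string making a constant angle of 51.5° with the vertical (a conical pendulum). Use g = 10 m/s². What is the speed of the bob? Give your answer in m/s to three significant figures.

4.95 m/s

The radius of the circle is r = L sinθ = 2.49 × sin 51.5° = 1.949 m.
Horizontally T sinθ = mv²/r and vertically T cosθ = mg, so tanθ = v²/(rg).
v = √(r g tanθ) = √(1.949 × 10.0 × 1.257) = √24.50 = 4.950 m/s.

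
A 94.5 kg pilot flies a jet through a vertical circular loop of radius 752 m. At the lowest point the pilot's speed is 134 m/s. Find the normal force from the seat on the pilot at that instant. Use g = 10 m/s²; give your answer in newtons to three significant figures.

At the lowest point, N points up (toward the centre) and the weight mg points down (away from the centre), so the net inward force is N − mg = mv²/r.
N = m(v²/r + g) = 94.5 × ((134)²/752 + 10.0) = 94.5 × (23.88 + 10.0) = 94.5 × 33.88 = 3201 N.

3200 N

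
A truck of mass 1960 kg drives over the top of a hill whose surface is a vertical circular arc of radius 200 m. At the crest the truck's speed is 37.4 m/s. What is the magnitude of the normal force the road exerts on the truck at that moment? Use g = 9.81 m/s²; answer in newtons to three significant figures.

At the crest the centripetal acceleration points downward (toward the centre of the arc), so mg − N = mv²/r.
N = m(g − v²/r) = 1960 × (9.81 − (37.4)²/200) = 1960 × (9.81 − 6.994) = 1960 × 2.816 = 5520 N.

5520 N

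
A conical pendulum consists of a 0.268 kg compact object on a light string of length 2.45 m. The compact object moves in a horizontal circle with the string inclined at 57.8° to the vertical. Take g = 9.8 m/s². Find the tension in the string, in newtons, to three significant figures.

Vertically the bob has no acceleration, so T cosθ = mg.
T = mg/cosθ = 0.268 × 9.8 / cos 57.8° = 2.626/0.5329 = 4.929 N.

4.93 N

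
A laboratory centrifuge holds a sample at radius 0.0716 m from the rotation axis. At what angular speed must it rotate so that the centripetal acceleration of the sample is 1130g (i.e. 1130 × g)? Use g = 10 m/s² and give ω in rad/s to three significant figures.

Centripetal acceleration a_c = ω²r. Setting ω²r = 1130g:
ω = √(1130g / r) = √(1130 × 10.0 / 0.0716) = √157800 = 397.3 rad/s.

397 rad/s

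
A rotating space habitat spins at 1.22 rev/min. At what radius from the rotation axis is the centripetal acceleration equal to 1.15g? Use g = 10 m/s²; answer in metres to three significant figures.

705 m

ω = 1.22 rev/min × 2π/60 = 0.1278 rad/s.
a_c = ω²r = 1.15g ⇒ r = 1.15 × 10.0 / (0.1278)² = 11.50/0.01632 = 704.6 m.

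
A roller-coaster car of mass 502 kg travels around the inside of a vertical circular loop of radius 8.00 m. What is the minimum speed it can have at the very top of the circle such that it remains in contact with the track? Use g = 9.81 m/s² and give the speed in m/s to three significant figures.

At the highest point the centre is directly below, so both the weight and N act inward: N + mg = mv²/r.
At minimum speed N → 0, so mg = mv_min²/r ⇒ v_min = √(g r) = √(9.81 × 8.00) = 8.859 m/s.

8.86 m/s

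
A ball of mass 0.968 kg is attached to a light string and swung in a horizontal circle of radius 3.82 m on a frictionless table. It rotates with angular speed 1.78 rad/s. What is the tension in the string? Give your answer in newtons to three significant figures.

v = ωr = 1.78 × 3.82 = 6.800 m/s.
The tension is the only horizontal force, so it supplies the full centripetal force: T = m v²/r = 0.968 × (6.800)²/3.82 = 0.968 × 46.23/3.82 = 11.72 N.

11.7 N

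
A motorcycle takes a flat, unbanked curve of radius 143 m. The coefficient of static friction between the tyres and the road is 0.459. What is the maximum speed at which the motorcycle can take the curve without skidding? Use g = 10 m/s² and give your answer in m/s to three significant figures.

25.6 m/s

Friction provides the centripetal force on a flat curve. At maximum speed it is at its limiting value: μ_s m g = m v²/r.
Mass cancels: v_max = √(μ_s g r) = √(0.459 × 10.0 × 143) = √656.4 = 25.62 m/s.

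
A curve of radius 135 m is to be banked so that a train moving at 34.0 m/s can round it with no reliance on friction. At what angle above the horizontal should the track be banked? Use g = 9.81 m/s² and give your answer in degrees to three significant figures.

41.1°

With no friction, the horizontal component of the normal force provides the centripetal force: N sinθ = mv²/r, while N cosθ = mg vertically.
Dividing: tanθ = v²/(r g) = (34.0)²/(135 × 9.81) = 1156/1324 = 0.8729.
θ = arctan(0.8729) = 41.12°.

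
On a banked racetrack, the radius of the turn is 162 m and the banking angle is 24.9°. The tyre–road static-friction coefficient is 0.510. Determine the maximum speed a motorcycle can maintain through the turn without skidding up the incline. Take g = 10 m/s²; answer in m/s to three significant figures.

At the maximum speed, friction acts down the slope at its limiting value f = μN. Radially (horizontal, toward centre): N sinθ + μN cosθ = mv²/r. Vertically: N cosθ − μN sinθ = mg.
Dividing: v² = r g (sinθ + μcosθ)/(cosθ − μsinθ).
sinθ + μcosθ = 0.4210 + 0.510×0.9070 = 0.8836; cosθ − μsinθ = 0.9070 − 0.510×0.4210 = 0.6923.
v² = 162 × 10.0 × 0.8836/0.6923 = 2068 m²/s², so v = 45.47 m/s.

45.5 m/s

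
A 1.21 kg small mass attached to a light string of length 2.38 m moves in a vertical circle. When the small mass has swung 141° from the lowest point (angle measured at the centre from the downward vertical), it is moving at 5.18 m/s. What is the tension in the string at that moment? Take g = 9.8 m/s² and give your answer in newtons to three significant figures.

4.43 N

Take the radial direction toward the centre of the circle as positive. The component of the weight along the string toward the centre is −mg cos φ (φ measured from the bottom), so Newton's second law along the string gives T − mg cos φ = m v²/r.
cos 141° = -0.7771, so T = m(v²/r + g cos φ) = 1.21 × ((5.18)²/2.38 + 9.8 × -0.7771) = 1.21 × (11.27 + (-7.616)) = 1.21 × 3.658 = 4.426 N.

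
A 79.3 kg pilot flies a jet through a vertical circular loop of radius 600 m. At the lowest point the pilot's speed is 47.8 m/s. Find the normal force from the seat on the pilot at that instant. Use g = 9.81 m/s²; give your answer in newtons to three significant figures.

1080 N

At the lowest point, N points up (toward the centre) and the weight mg points down (away from the centre), so the net inward force is N − mg = mv²/r.
N = m(v²/r + g) = 79.3 × ((47.8)²/600 + 9.81) = 79.3 × (3.808 + 9.81) = 79.3 × 13.62 = 1080 N.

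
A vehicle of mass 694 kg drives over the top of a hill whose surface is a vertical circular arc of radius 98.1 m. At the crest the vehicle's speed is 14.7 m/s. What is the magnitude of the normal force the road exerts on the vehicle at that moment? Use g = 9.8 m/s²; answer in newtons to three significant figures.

5270 N

At the crest the centripetal acceleration points downward (toward the centre of the arc), so mg − N = mv²/r.
N = m(g − v²/r) = 694 × (9.8 − (14.7)²/98.1) = 694 × (9.8 − 2.203) = 694 × 7.597 = 5272 N.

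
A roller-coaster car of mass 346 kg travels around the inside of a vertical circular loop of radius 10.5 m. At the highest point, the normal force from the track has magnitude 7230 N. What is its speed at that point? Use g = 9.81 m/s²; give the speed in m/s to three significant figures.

At the top, N + mg = mv²/r, so v = √(r(N/m + g)) = √(10.5 × (7230/346 + 9.81)) = √(10.5 × 30.71) = √322.4 = 17.96 m/s.

18.0 m/s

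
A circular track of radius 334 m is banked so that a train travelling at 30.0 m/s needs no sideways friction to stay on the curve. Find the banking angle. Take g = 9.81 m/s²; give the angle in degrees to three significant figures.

15.4°

For a frictionless banked turn: horizontally N sinθ = mv²/r and vertically N cosθ = mg.
Dividing: tanθ = v²/(r g) = (30.0)²/(334 × 9.81) = 900.0/3277 = 0.2747.
θ = arctan(0.2747) = 15.36°.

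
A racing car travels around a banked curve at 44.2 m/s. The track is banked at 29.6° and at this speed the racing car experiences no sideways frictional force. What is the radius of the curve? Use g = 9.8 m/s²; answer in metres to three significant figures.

Frictionless banking: tanθ = v²/(rg), so r = v²/(g tanθ).
r = (44.2)²/(9.8 × tan 29.6°) = 1954/(9.8 × 0.5681) = 1954/5.567 = 350.9 m.

351 m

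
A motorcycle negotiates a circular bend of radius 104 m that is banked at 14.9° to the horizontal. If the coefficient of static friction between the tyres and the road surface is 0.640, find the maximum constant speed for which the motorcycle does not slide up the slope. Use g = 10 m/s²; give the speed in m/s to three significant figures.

At the maximum speed, friction acts down the slope at its limiting value f = μN. Radially (horizontal, toward centre): N sinθ + μN cosθ = mv²/r. Vertically: N cosθ − μN sinθ = mg.
Dividing: v² = r g (sinθ + μcosθ)/(cosθ − μsinθ).
sinθ + μcosθ = 0.2571 + 0.640×0.9664 = 0.8756; cosθ − μsinθ = 0.9664 − 0.640×0.2571 = 0.8018.
v² = 104 × 10.0 × 0.8756/0.8018 = 1136 m²/s², so v = 33.70 m/s.

33.7 m/s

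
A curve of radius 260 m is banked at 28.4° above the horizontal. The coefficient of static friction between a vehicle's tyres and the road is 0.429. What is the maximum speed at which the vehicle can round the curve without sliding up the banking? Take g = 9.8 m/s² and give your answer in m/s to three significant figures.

56.7 m/s

At the maximum speed, friction acts down the slope at its limiting value f = μN. Radially (horizontal, toward centre): N sinθ + μN cosθ = mv²/r. Vertically: N cosθ − μN sinθ = mg.
Dividing: v² = r g (sinθ + μcosθ)/(cosθ − μsinθ).
sinθ + μcosθ = 0.4756 + 0.429×0.8796 = 0.8530; cosθ − μsinθ = 0.8796 − 0.429×0.4756 = 0.6756.
v² = 260 × 9.8 × 0.8530/0.6756 = 3217 m²/s², so v = 56.72 m/s.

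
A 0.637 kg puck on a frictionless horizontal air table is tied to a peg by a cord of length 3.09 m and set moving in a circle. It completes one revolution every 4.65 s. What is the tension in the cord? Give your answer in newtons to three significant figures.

3.59 N

v = 2πr/T = 2π × 3.09/4.65 = 4.175 m/s.
The tension is the only horizontal force, so it supplies the full centripetal force: T = m v²/r = 0.637 × (4.175)²/3.09 = 0.637 × 17.43/3.09 = 3.594 N.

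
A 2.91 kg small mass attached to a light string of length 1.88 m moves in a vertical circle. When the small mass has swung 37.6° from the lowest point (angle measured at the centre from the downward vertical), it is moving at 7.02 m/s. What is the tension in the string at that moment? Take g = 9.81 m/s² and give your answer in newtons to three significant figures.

98.9 N

Take the radial direction toward the centre of the circle as positive. The component of the weight along the string toward the centre is −mg cos φ (φ measured from the bottom), so Newton's second law along the string gives T − mg cos φ = m v²/r.
cos 37.6° = 0.7923, so T = m(v²/r + g cos φ) = 2.91 × ((7.02)²/1.88 + 9.81 × 0.7923) = 2.91 × (26.21 + (7.772)) = 2.91 × 33.99 = 98.90 N.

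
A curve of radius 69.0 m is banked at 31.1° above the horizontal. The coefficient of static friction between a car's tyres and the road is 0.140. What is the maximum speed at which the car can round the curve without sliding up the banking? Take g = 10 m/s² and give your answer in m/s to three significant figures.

23.7 m/s

At the maximum speed, friction acts down the slope at its limiting value f = μN. Radially (horizontal, toward centre): N sinθ + μN cosθ = mv²/r. Vertically: N cosθ − μN sinθ = mg.
Dividing: v² = r g (sinθ + μcosθ)/(cosθ − μsinθ).
sinθ + μcosθ = 0.5165 + 0.140×0.8563 = 0.6364; cosθ − μsinθ = 0.8563 − 0.140×0.5165 = 0.7840.
v² = 69.0 × 10.0 × 0.6364/0.7840 = 560.1 m²/s², so v = 23.67 m/s.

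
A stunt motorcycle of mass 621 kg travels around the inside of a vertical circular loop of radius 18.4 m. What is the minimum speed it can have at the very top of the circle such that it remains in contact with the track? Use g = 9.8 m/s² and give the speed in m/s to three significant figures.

13.4 m/s

At the highest point the centre is directly below, so both the weight and N act inward: N + mg = mv²/r.
At minimum speed N → 0, so mg = mv_min²/r ⇒ v_min = √(g r) = √(9.8 × 18.4) = 13.43 m/s.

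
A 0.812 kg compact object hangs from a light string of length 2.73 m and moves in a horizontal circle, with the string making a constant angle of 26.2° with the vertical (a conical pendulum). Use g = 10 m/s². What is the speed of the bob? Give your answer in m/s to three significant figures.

The radius of the circle is r = L sinθ = 2.73 × sin 26.2° = 1.205 m.
Horizontally T sinθ = mv²/r and vertically T cosθ = mg, so tanθ = v²/(rg).
v = √(r g tanθ) = √(1.205 × 10.0 × 0.4921) = √5.931 = 2.435 m/s.

2.44 m/s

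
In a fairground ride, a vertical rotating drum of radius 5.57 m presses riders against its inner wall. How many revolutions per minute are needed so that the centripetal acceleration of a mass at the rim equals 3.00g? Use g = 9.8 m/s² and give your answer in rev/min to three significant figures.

21.9 rev/min

Require ω²r = 3.00g, so ω = √(3.00 × 9.8/5.57) = 2.297 rad/s.
In rev/min: ω × 60/(2π) = 2.297 × 60/(2π) = 21.94 rev/min.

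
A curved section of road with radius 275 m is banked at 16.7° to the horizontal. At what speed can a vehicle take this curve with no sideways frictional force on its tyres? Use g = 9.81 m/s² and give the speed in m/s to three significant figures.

28.4 m/s

On a frictionless banked curve, N sinθ = mv²/r and N cosθ = mg, so tanθ = v²/(rg).
v = √(r g tanθ) = √(275 × 9.81 × tan 16.7°) = √(275 × 9.81 × 0.3000) = √809.4 = 28.45 m/s.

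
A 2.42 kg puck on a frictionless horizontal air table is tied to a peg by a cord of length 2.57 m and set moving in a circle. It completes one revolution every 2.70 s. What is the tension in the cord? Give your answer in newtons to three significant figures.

v = 2πr/T = 2π × 2.57/2.70 = 5.981 m/s.
The tension is the only horizontal force, so it supplies the full centripetal force: T = m v²/r = 2.42 × (5.981)²/2.57 = 2.42 × 35.77/2.57 = 33.68 N.

33.7 N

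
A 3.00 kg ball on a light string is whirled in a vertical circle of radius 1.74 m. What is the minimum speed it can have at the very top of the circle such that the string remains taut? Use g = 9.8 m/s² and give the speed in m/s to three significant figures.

At the top, both weight mg and T point toward the centre: T + mg = mv²/r.
At minimum speed T → 0, so mg = mv_min²/r ⇒ v_min = √(g r) = √(9.8 × 1.74) = 4.129 m/s.

4.13 m/s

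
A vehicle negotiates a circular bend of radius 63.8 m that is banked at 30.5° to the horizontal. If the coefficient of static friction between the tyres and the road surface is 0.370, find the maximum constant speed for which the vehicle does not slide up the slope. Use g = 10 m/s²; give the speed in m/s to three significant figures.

At the maximum speed, friction acts down the slope at its limiting value f = μN. Radially (horizontal, toward centre): N sinθ + μN cosθ = mv²/r. Vertically: N cosθ − μN sinθ = mg.
Dividing: v² = r g (sinθ + μcosθ)/(cosθ − μsinθ).
sinθ + μcosθ = 0.5075 + 0.370×0.8616 = 0.8263; cosθ − μsinθ = 0.8616 − 0.370×0.5075 = 0.6738.
v² = 63.8 × 10.0 × 0.8263/0.6738 = 782.4 m²/s², so v = 27.97 m/s.

28.0 m/s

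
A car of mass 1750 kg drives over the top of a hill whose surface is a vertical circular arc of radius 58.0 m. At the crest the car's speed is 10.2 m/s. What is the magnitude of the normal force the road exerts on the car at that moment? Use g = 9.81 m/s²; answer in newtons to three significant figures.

At the crest the centripetal acceleration points downward (toward the centre of the arc), so mg − N = mv²/r.
N = m(g − v²/r) = 1750 × (9.81 − (10.2)²/58.0) = 1750 × (9.81 − 1.794) = 1750 × 8.016 = 14030 N.

14000 N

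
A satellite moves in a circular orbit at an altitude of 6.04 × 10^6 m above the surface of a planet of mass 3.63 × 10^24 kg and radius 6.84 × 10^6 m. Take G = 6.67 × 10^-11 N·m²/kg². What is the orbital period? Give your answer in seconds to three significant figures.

18700 s

r = R + h = 6.84 × 10^6 + 6.04 × 10^6 = 1.288 × 10^7 m. Gravity provides the centripetal force: G M m / r² = m v² / r ⇒ v = √(GM/r) = 4336 m/s.
T = 2πr/v = 2π × 1.288 × 10^7 / 4336 = 18670 s.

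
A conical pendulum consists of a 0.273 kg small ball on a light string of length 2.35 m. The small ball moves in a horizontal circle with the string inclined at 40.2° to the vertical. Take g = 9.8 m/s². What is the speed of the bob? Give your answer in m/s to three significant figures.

3.54 m/s

The radius of the circle is r = L sinθ = 2.35 × sin 40.2° = 1.517 m.
Horizontally T sinθ = mv²/r and vertically T cosθ = mg, so tanθ = v²/(rg).
v = √(r g tanθ) = √(1.517 × 9.8 × 0.8451) = √12.56 = 3.544 m/s.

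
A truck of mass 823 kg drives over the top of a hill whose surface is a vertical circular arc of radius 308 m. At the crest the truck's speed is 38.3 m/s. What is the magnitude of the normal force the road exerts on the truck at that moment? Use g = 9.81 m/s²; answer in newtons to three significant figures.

At the crest the centripetal acceleration points downward (toward the centre of the arc), so mg − N = mv²/r.
N = m(g − v²/r) = 823 × (9.81 − (38.3)²/308) = 823 × (9.81 − 4.763) = 823 × 5.047 = 4154 N.

4150 N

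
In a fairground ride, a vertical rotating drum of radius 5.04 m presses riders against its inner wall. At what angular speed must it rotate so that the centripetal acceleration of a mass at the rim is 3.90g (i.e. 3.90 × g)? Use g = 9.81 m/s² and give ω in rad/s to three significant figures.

Centripetal acceleration a_c = ω²r. Setting ω²r = 3.90g:
ω = √(3.90g / r) = √(3.90 × 9.81 / 5.04) = √7.591 = 2.755 rad/s.

2.76 rad/s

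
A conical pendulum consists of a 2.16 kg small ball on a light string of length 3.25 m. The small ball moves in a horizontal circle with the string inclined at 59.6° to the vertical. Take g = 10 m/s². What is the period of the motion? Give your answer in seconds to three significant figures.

2.55 s

r = L sinθ = 2.803 m. From T sinθ = mω²r and T cosθ = mg: tanθ = ω²r/g, so ω² = g tanθ / r = g/(L cosθ).
ω = √(g/(L cosθ)) = √(10.0/(3.25 × 0.5060)) = √6.080 = 2.466 rad/s.
Period = 2π/ω = 2.548 s.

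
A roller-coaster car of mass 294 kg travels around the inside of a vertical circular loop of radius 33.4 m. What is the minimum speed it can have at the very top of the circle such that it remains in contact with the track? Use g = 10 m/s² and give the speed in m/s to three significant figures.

At the highest point the centre is directly below, so both the weight and N act inward: N + mg = mv²/r.
At minimum speed N → 0, so mg = mv_min²/r ⇒ v_min = √(g r) = √(10.0 × 33.4) = 18.28 m/s.

18.3 m/s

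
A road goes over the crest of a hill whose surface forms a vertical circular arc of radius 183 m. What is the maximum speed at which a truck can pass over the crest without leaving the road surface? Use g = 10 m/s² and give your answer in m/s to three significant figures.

At the crest the centre of the circle is below the truck, so the net downward (centripetal) force is mg − N = mv²/r.
The truck leaves the road when N → 0, giving v_max = √(g r) = √(10.0 × 183) = 42.78 m/s.

42.8 m/s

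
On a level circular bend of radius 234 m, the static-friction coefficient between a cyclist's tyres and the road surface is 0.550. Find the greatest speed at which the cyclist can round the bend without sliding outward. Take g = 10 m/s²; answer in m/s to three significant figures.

35.9 m/s

The only inward force on a level bend is static friction, so at the limit f_s = μ_s N = μ_s m g = m v²/r.
Mass cancels: v_max = √(μ_s g r) = √(0.550 × 10.0 × 234) = √1287 = 35.87 m/s.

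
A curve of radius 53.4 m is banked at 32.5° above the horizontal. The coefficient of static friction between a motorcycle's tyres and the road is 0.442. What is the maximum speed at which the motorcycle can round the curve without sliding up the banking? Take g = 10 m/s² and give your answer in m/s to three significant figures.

At the maximum speed, friction acts down the slope at its limiting value f = μN. Radially (horizontal, toward centre): N sinθ + μN cosθ = mv²/r. Vertically: N cosθ − μN sinθ = mg.
Dividing: v² = r g (sinθ + μcosθ)/(cosθ − μsinθ).
sinθ + μcosθ = 0.5373 + 0.442×0.8434 = 0.9101; cosθ − μsinθ = 0.8434 − 0.442×0.5373 = 0.6059.
v² = 53.4 × 10.0 × 0.9101/0.6059 = 802.1 m²/s², so v = 28.32 m/s.

28.3 m/s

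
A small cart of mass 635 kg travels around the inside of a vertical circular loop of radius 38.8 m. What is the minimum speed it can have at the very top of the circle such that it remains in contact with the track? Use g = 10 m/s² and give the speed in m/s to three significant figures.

19.7 m/s

At the highest point the centre is directly below, so both the weight and N act inward: N + mg = mv²/r.
At minimum speed N → 0, so mg = mv_min²/r ⇒ v_min = √(g r) = √(10.0 × 38.8) = 19.70 m/s.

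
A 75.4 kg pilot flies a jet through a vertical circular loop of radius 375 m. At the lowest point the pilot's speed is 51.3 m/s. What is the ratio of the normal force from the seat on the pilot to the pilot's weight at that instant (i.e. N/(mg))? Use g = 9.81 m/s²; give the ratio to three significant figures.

At the bottom, N − mg = mv²/r, so N = m(v²/r + g) and N/(mg) = v²/(rg) + 1 = (51.3)²/(375 × 9.81) + 1 = 0.7154 + 1 = 1.715.

1.72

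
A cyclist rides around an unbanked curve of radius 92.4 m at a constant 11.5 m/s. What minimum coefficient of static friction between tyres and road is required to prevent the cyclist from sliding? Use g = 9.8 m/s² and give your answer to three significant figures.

Friction provides the centripetal force: μ_s m g = m v²/r, so μ_s = v²/(g r) = (11.50)²/(9.8 × 92.4) = 132.2/905.5 = 0.1460.

0.146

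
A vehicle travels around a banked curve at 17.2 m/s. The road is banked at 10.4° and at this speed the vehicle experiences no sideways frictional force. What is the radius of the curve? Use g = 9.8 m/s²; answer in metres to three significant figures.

164 m

Frictionless banking: tanθ = v²/(rg), so r = v²/(g tanθ).
r = (17.2)²/(9.8 × tan 10.4°) = 295.8/(9.8 × 0.1835) = 295.8/1.799 = 164.5 m.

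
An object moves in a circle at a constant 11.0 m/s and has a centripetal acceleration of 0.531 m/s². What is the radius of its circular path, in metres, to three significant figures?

a_c = v²/r ⇒ r = v²/a_c = (11.0)²/0.531 = 121.0/0.531 = 227.9 m.

228 m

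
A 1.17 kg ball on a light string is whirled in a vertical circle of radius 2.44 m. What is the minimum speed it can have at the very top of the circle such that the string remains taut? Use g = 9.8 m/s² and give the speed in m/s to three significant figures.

4.89 m/s

At the highest point the centre is directly below, so both the weight and T act inward: T + mg = mv²/r.
At minimum speed T → 0, so mg = mv_min²/r ⇒ v_min = √(g r) = √(9.8 × 2.44) = 4.890 m/s.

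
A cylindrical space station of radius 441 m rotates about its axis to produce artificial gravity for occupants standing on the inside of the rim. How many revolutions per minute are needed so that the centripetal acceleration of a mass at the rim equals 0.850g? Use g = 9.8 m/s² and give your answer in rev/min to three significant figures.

Require ω²r = 0.850g, so ω = √(0.850 × 9.8/441) = 0.1374 rad/s.
In rev/min: ω × 60/(2π) = 0.1374 × 60/(2π) = 1.312 rev/min.

1.31 rev/min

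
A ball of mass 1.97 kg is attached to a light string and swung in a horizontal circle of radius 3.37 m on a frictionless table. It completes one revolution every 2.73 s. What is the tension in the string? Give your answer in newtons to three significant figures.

v = 2πr/T = 2π × 3.37/2.73 = 7.756 m/s.
The tension is the only horizontal force, so it supplies the full centripetal force: T = m v²/r = 1.97 × (7.756)²/3.37 = 1.97 × 60.16/3.37 = 35.17 N.

35.2 N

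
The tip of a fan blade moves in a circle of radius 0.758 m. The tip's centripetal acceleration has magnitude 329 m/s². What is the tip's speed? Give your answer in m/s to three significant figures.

15.8 m/s

a_c = v²/r ⇒ v = √(a_c · r) = √(329 × 0.758) = √249.4 = 15.79 m/s.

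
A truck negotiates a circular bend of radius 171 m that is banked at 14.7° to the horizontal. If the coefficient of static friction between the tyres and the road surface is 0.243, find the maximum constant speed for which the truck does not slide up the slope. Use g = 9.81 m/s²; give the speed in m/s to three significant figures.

At the maximum speed, friction acts down the slope at its limiting value f = μN. Radially (horizontal, toward centre): N sinθ + μN cosθ = mv²/r. Vertically: N cosθ − μN sinθ = mg.
Dividing: v² = r g (sinθ + μcosθ)/(cosθ − μsinθ).
sinθ + μcosθ = 0.2538 + 0.243×0.9673 = 0.4888; cosθ − μsinθ = 0.9673 − 0.243×0.2538 = 0.9056.
v² = 171 × 9.81 × 0.4888/0.9056 = 905.4 m²/s², so v = 30.09 m/s.

30.1 m/s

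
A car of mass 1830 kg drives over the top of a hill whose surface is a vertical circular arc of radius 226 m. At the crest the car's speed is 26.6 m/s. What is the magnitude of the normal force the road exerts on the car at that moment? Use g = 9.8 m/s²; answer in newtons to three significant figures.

12200 N

At the crest the centripetal acceleration points downward (toward the centre of the arc), so mg − N = mv²/r.
N = m(g − v²/r) = 1830 × (9.8 − (26.6)²/226) = 1830 × (9.8 − 3.131) = 1830 × 6.669 = 12200 N.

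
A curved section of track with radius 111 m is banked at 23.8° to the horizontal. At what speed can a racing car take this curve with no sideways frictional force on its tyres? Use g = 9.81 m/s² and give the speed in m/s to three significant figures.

On a frictionless banked curve, N sinθ = mv²/r and N cosθ = mg, so tanθ = v²/(rg).
v = √(r g tanθ) = √(111 × 9.81 × tan 23.8°) = √(111 × 9.81 × 0.4411) = √480.3 = 21.91 m/s.

21.9 m/s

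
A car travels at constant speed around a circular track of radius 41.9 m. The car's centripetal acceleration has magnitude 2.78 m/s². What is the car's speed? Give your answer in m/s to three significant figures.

a_c = v²/r ⇒ v = √(a_c · r) = √(2.78 × 41.9) = √116.5 = 10.79 m/s.

10.8 m/s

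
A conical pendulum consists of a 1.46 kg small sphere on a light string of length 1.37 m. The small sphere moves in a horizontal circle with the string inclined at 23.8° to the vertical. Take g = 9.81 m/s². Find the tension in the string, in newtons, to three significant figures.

Vertically the bob has no acceleration, so T cosθ = mg.
T = mg/cosθ = 1.46 × 9.81 / cos 23.8° = 14.32/0.9150 = 15.65 N.

15.7 N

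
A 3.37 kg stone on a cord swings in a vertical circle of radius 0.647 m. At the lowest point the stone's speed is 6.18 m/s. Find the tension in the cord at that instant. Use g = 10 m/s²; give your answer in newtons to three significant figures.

At the lowest point, T points up (toward the centre) and the weight mg points down (away from the centre), so the net inward force is T − mg = mv²/r.
T = m(v²/r + g) = 3.37 × ((6.18)²/0.647 + 10.0) = 3.37 × (59.03 + 10.0) = 3.37 × 69.03 = 232.6 N.

233 N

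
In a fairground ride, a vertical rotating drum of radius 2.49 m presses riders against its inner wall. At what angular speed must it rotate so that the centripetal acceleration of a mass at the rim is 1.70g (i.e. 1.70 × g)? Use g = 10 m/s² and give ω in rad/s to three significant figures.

2.61 rad/s

Centripetal acceleration a_c = ω²r. Setting ω²r = 1.70g:
ω = √(1.70g / r) = √(1.70 × 10.0 / 2.49) = √6.827 = 2.613 rad/s.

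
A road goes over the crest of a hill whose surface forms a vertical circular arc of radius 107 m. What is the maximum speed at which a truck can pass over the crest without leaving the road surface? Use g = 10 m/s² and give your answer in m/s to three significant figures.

32.7 m/s

At the crest the centre of the circle is below the truck, so the net downward (centripetal) force is mg − N = mv²/r.
The truck leaves the road when N → 0, giving v_max = √(g r) = √(10.0 × 107) = 32.71 m/s.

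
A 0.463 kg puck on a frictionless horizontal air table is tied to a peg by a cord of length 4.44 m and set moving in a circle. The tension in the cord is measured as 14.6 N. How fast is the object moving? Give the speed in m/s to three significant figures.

T = m v²/r ⇒ v = √(T r / m) = √(14.6 × 4.44 / 0.463) = √140.0 = 11.83 m/s.

11.8 m/s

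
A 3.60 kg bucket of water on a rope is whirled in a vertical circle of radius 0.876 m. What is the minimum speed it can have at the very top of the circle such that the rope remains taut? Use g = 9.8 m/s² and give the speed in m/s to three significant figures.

At the top, both weight mg and T point toward the centre: T + mg = mv²/r.
At minimum speed T → 0, so mg = mv_min²/r ⇒ v_min = √(g r) = √(9.8 × 0.876) = 2.930 m/s.

2.93 m/s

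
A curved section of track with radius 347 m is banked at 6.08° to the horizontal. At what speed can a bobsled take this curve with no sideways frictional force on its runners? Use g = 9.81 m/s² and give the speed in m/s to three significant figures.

On a frictionless banked curve, N sinθ = mv²/r and N cosθ = mg, so tanθ = v²/(rg).
v = √(r g tanθ) = √(347 × 9.81 × tan 6.08°) = √(347 × 9.81 × 0.1065) = √362.6 = 19.04 m/s.

19.0 m/s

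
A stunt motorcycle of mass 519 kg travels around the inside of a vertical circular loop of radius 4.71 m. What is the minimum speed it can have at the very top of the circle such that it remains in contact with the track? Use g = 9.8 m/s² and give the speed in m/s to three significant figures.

6.79 m/s

At the top, both weight mg and N point toward the centre: N + mg = mv²/r.
At minimum speed N → 0, so mg = mv_min²/r ⇒ v_min = √(g r) = √(9.8 × 4.71) = 6.794 m/s.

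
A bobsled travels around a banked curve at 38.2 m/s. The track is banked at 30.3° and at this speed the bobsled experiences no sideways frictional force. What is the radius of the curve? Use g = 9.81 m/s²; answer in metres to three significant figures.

Frictionless banking: tanθ = v²/(rg), so r = v²/(g tanθ).
r = (38.2)²/(9.81 × tan 30.3°) = 1459/(9.81 × 0.5844) = 1459/5.733 = 254.6 m.

255 m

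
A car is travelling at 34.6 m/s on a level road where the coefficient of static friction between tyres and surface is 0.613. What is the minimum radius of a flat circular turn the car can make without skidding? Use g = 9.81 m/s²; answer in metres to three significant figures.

199 m

At the limit, μ_s m g = m v²/r, so r_min = v²/(μ_s g) = (34.6)²/(0.613 × 9.81) = 1197/6.014 = 199.1 m.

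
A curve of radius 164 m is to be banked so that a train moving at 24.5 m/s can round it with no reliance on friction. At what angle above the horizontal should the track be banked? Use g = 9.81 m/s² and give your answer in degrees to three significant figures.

20.5°

With no friction, the horizontal component of the normal force provides the centripetal force: N sinθ = mv²/r, while N cosθ = mg vertically.
Dividing: tanθ = v²/(r g) = (24.5)²/(164 × 9.81) = 600.2/1609 = 0.3731.
θ = arctan(0.3731) = 20.46°.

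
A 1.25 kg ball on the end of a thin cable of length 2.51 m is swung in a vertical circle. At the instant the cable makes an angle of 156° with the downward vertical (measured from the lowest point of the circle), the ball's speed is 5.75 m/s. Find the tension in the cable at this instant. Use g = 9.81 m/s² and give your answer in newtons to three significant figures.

Take the radial direction toward the centre of the circle as positive. The component of the weight along the string toward the centre is −mg cos φ (φ measured from the bottom), so Newton's second law along the string gives T − mg cos φ = m v²/r.
cos 156° = -0.9135, so T = m(v²/r + g cos φ) = 1.25 × ((5.75)²/2.51 + 9.81 × -0.9135) = 1.25 × (13.17 + (-8.962)) = 1.25 × 4.210 = 5.263 N.

5.26 N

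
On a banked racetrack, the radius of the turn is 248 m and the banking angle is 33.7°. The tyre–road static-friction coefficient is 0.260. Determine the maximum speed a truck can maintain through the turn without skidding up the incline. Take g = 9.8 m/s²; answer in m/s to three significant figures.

52.2 m/s

At the maximum speed, friction acts down the slope at its limiting value f = μN. Radially (horizontal, toward centre): N sinθ + μN cosθ = mv²/r. Vertically: N cosθ − μN sinθ = mg.
Dividing: v² = r g (sinθ + μcosθ)/(cosθ − μsinθ).
sinθ + μcosθ = 0.5548 + 0.260×0.8320 = 0.7712; cosθ − μsinθ = 0.8320 − 0.260×0.5548 = 0.6877.
v² = 248 × 9.8 × 0.7712/0.6877 = 2725 m²/s², so v = 52.20 m/s.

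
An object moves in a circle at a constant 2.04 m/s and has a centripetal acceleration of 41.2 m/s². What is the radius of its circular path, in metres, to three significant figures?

a_c = v²/r ⇒ r = v²/a_c = (2.04)²/41.2 = 4.162/41.2 = 0.1010 m.

0.101 m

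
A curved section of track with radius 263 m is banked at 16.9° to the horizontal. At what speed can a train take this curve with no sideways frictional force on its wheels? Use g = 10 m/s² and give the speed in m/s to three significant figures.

On a frictionless banked curve, N sinθ = mv²/r and N cosθ = mg, so tanθ = v²/(rg).
v = √(r g tanθ) = √(263 × 10.0 × tan 16.9°) = √(263 × 10.0 × 0.3038) = √799.1 = 28.27 m/s.

28.3 m/s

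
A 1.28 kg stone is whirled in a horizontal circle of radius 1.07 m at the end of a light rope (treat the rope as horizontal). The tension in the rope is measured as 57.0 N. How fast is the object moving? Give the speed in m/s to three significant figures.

T = m v²/r ⇒ v = √(T r / m) = √(57.0 × 1.07 / 1.28) = √47.65 = 6.903 m/s.

6.90 m/s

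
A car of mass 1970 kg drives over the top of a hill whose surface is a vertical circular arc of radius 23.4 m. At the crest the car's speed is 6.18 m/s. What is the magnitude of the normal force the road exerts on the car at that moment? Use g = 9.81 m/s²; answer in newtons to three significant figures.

16100 N

At the crest the centripetal acceleration points downward (toward the centre of the arc), so mg − N = mv²/r.
N = m(g − v²/r) = 1970 × (9.81 − (6.18)²/23.4) = 1970 × (9.81 − 1.632) = 1970 × 8.178 = 16110 N.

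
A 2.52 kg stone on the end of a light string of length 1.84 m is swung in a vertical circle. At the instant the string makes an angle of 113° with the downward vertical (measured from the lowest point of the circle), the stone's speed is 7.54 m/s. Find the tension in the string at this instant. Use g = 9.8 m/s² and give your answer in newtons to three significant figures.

68.2 N

Take the radial direction toward the centre of the circle as positive. The component of the weight along the string toward the centre is −mg cos φ (φ measured from the bottom), so Newton's second law along the string gives T − mg cos φ = m v²/r.
cos 113° = -0.3907, so T = m(v²/r + g cos φ) = 2.52 × ((7.54)²/1.84 + 9.8 × -0.3907) = 2.52 × (30.90 + (-3.829)) = 2.52 × 27.07 = 68.21 N.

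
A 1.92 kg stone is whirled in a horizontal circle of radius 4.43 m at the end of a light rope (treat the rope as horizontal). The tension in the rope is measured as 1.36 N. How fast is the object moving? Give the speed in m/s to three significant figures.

T = m v²/r ⇒ v = √(T r / m) = √(1.36 × 4.43 / 1.92) = √3.138 = 1.771 m/s.

1.77 m/s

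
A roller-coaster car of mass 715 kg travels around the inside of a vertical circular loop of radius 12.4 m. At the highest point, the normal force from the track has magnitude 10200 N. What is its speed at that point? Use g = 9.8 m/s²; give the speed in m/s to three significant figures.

At the top, N + mg = mv²/r, so v = √(r(N/m + g)) = √(12.4 × (10200/715 + 9.8)) = √(12.4 × 24.07) = √298.4 = 17.27 m/s.

17.3 m/s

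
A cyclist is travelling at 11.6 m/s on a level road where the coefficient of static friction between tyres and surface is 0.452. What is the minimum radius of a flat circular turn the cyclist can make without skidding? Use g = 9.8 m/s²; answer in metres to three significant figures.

30.4 m

At the limit, μ_s m g = m v²/r, so r_min = v²/(μ_s g) = (11.6)²/(0.452 × 9.8) = 134.6/4.430 = 30.38 m.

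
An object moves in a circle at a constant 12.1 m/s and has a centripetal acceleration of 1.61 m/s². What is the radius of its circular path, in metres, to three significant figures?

a_c = v²/r ⇒ r = v²/a_c = (12.1)²/1.61 = 146.4/1.61 = 90.94 m.

90.9 m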